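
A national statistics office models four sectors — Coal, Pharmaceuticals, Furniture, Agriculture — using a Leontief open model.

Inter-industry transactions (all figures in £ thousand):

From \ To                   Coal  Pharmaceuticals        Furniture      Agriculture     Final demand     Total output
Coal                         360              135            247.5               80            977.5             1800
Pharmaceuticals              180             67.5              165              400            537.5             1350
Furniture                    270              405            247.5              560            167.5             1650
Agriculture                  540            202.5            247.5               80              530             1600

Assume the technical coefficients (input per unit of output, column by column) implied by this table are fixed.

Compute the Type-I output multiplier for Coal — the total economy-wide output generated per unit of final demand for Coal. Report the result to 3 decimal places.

Technical coefficients a_ij = z_ij / X_j:
  a_11 = 360/1800 = 0.20, a_21 = 180/1800 = 0.10, a_31 = 270/1800 = 0.15, a_41 = 540/1800 = 0.30
  a_12 = 135/1350 = 0.10, a_22 = 67.5/1350 = 0.05, a_32 = 405/1350 = 0.30, a_42 = 202.5/1350 = 0.15
  a_13 = 247.5/1650 = 0.15, a_23 = 165/1650 = 0.10, a_33 = 247.5/1650 = 0.15, a_43 = 247.5/1650 = 0.15
  a_14 = 80/1600 = 0.05, a_24 = 400/1600 = 0.25, a_34 = 560/1600 = 0.35, a_44 = 80/1600 = 0.05
I − A =
  [   0.80    -0.10    -0.15    -0.05]
  [  -0.10     0.95    -0.10    -0.25]
  [  -0.15    -0.30     0.85    -0.35]
  [  -0.30    -0.15    -0.15     0.95]
Compute the cofactors C_ij = (−1)^(i+j)·(3×3 minor ij) of I−A; the adjugate is their transpose:
adj(I−A) = Cᵀ =
  [ 0.640375   0.134750   0.150875   0.124750]
  [ 0.169625   0.553000   0.130750   0.202625]
  [ 0.285750   0.291375   0.660000   0.334875]
  [ 0.274125   0.175875   0.172500   0.586125]
det(I−A) = Σ_j (I−A)_1j·C_1j = (0.80)(0.640375) + (-0.10)(0.169625) + (-0.15)(0.285750) + (-0.05)(0.274125) = 0.43876875
(I − A)⁻¹ = adj(I−A) / det(I−A) ≈
  [   1.4595     0.3071     0.3439     0.2843]
  [   0.3866     1.2603     0.2980     0.4618]
  [   0.6513     0.6641     1.5042     0.7632]
  [   0.6248     0.4008     0.3931     1.3358]
The output multiplier for sector j is the column-j sum of the Leontief inverse (I − A)⁻¹ = adj(I−A) / det(I−A).
Column 1 of adj(I−A): (0.640375, 0.169625, 0.285750, 0.274125); det(I−A) = 0.43876875.
m_1 = (0.640375 + 0.169625 + 0.285750 + 0.274125) / 0.43876875 = 1.369875 / 0.43876875 ≈ 3.122.

m_1 = 3.122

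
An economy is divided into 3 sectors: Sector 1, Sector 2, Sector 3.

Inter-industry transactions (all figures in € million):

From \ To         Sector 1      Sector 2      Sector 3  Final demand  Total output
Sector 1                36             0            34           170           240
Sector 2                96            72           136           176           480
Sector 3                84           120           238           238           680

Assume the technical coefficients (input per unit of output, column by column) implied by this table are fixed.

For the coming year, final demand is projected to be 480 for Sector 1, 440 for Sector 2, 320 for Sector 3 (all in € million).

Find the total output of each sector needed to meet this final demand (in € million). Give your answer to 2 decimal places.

Technical coefficients a_ij = z_ij / X_j:
  a_11 = 36/240 = 0.15, a_21 = 96/240 = 0.40, a_31 = 84/240 = 0.35
  a_12 = 0/480 = 0.00, a_22 = 72/480 = 0.15, a_32 = 120/480 = 0.25
  a_13 = 34/680 = 0.05, a_23 = 136/680 = 0.20, a_33 = 238/680 = 0.35
I − A =
  [   0.85     0.00    -0.05]
  [  -0.40     0.85    -0.20]
  [  -0.35    -0.25     0.65]
Cofactors of I−A, C_ij = (−1)^(i+j)·(minor ij) (rows/columns in the sector order above):
  C_11 = (0.85)(0.65) − (-0.20)(-0.25) = 0.5025
  C_12 = −[(-0.40)(0.65) − (-0.20)(-0.35)] = 0.3300
  C_13 = (-0.40)(-0.25) − (0.85)(-0.35) = 0.3975
  C_21 = −[(0.00)(0.65) − (-0.05)(-0.25)] = 0.0125
  C_22 = (0.85)(0.65) − (-0.05)(-0.35) = 0.5350
  C_23 = −[(0.85)(-0.25) − (0.00)(-0.35)] = 0.2125
  C_31 = (0.00)(-0.20) − (-0.05)(0.85) = 0.0425
  C_32 = −[(0.85)(-0.20) − (-0.05)(-0.40)] = 0.1900
  C_33 = (0.85)(0.85) − (0.00)(-0.40) = 0.7225
det(I−A) = Σ_j (I−A)_1j·C_1j = (0.85)(0.5025) + (0.00)(0.3300) + (-0.05)(0.3975) = 0.40725
adj(I−A) = Cᵀ =
  [ 0.5025   0.0125   0.0425]
  [ 0.3300   0.5350   0.1900]
  [ 0.3975   0.2125   0.7225]
(I − A)⁻¹ = adj(I−A) / det(I−A) ≈
  [   1.2339     0.0307     0.1044]
  [   0.8103     1.3137     0.4665]
  [   0.9761     0.5218     1.7741]
x = (I − A)⁻¹ d = adj(I−A)·d / det(I−A), with det(I−A) = 0.40725:
  x_1 = (0.5025·480 + 0.0125·440 + 0.0425·320) / 0.40725 = 260.30 / 0.40725 ≈ 639.17
  x_2 = (0.3300·480 + 0.5350·440 + 0.1900·320) / 0.40725 = 454.60 / 0.40725 ≈ 1116.27
  x_3 = (0.3975·480 + 0.2125·440 + 0.7225·320) / 0.40725 = 515.50 / 0.40725 ≈ 1265.81

x_1 = 639.17, x_2 = 1116.27, x_3 = 1265.81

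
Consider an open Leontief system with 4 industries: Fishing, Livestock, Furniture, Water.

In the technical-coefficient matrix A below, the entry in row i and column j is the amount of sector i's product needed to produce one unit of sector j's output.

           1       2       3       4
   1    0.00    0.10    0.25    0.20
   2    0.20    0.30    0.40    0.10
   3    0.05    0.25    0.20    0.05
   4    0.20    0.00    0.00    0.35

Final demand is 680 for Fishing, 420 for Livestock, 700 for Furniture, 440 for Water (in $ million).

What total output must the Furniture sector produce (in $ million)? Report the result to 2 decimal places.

x_3 = 1733.89

I − A =
  [   1.00    -0.10    -0.25    -0.20]
  [  -0.20     0.70    -0.40    -0.10]
  [  -0.05    -0.25     0.80    -0.05]
  [  -0.20     0.00     0.00     0.65]
Compute the cofactors C_ij = (−1)^(i+j)·(3×3 minor ij) of I−A; the adjugate is their transpose:
adj(I−A) = Cᵀ =
  [ 0.299000   0.092625   0.139750   0.117000]
  [ 0.137000   0.477375   0.281500   0.137250]
  [ 0.067250   0.156750   0.412000   0.076500]
  [ 0.092000   0.028500   0.043000   0.420750]
det(I−A) = Σ_j (I−A)_1j·C_1j = (1.00)(0.299000) + (-0.10)(0.137000) + (-0.25)(0.067250) + (-0.20)(0.092000) = 0.2500875
(I − A)⁻¹ = adj(I−A) / det(I−A) ≈
  [   1.1956     0.3704     0.5588     0.4678]
  [   0.5478     1.9088     1.1256     0.5488]
  [   0.2689     0.6268     1.6474     0.3059]
  [   0.3679     0.1140     0.1719     1.6824]
x = (I − A)⁻¹ d = adj(I−A)·d / det(I−A), with det(I−A) = 0.2500875:
  x_1 = (0.299000·680 + 0.092625·420 + 0.139750·700 + 0.117000·440) / 0.2500875 = 391.5275 / 0.2500875 ≈ 1565.56
  x_2 = (0.137000·680 + 0.477375·420 + 0.281500·700 + 0.137250·440) / 0.2500875 = 551.0975 / 0.2500875 ≈ 2203.62
  x_3 = (0.067250·680 + 0.156750·420 + 0.412000·700 + 0.076500·440) / 0.2500875 = 433.625 / 0.2500875 ≈ 1733.89
  x_4 = (0.092000·680 + 0.028500·420 + 0.043000·700 + 0.420750·440) / 0.2500875 = 289.76 / 0.2500875 ≈ 1158.63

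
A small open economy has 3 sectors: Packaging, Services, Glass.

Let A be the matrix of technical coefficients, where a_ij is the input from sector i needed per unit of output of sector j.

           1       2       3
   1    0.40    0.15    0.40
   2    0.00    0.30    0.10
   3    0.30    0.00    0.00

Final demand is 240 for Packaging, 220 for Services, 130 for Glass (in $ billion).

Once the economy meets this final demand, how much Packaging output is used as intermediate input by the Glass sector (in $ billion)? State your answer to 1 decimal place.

I − A =
  [   0.60    -0.15    -0.40]
  [   0.00     0.70    -0.10]
  [  -0.30     0.00     1.00]
Cofactors of I−A, C_ij = (−1)^(i+j)·(minor ij) (rows/columns in the sector order above):
  C_11 = (0.70)(1.00) − (-0.10)(0.00) = 0.7000
  C_12 = −[(0.00)(1.00) − (-0.10)(-0.30)] = 0.0300
  C_13 = (0.00)(0.00) − (0.70)(-0.30) = 0.2100
  C_21 = −[(-0.15)(1.00) − (-0.40)(0.00)] = 0.1500
  C_22 = (0.60)(1.00) − (-0.40)(-0.30) = 0.4800
  C_23 = −[(0.60)(0.00) − (-0.15)(-0.30)] = 0.0450
  C_31 = (-0.15)(-0.10) − (-0.40)(0.70) = 0.2950
  C_32 = −[(0.60)(-0.10) − (-0.40)(0.00)] = 0.0600
  C_33 = (0.60)(0.70) − (-0.15)(0.00) = 0.4200
det(I−A) = Σ_j (I−A)_1j·C_1j = (0.60)(0.7000) + (-0.15)(0.0300) + (-0.40)(0.2100) = 0.3315
adj(I−A) = Cᵀ =
  [ 0.7000   0.1500   0.2950]
  [ 0.0300   0.4800   0.0600]
  [ 0.2100   0.0450   0.4200]
(I − A)⁻¹ = adj(I−A) / det(I−A) ≈
  [   2.1116     0.4525     0.8899]
  [   0.0905     1.4480     0.1810]
  [   0.6335     0.1357     1.2670]
First solve x = (I − A)⁻¹ d = adj(I−A)·d / det(I−A); in particular x_3 = (0.2100·240 + 0.0450·220 + 0.4200·130) / 0.3315 = 114.90 / 0.3315 ≈ 346.606.
Intermediate flow from 1 to 3: z_13 = a_13 · x_3 = 0.40 × 114.90 / 0.3315 = 45.96 / 0.3315 ≈ 138.6.

z_13 = 138.6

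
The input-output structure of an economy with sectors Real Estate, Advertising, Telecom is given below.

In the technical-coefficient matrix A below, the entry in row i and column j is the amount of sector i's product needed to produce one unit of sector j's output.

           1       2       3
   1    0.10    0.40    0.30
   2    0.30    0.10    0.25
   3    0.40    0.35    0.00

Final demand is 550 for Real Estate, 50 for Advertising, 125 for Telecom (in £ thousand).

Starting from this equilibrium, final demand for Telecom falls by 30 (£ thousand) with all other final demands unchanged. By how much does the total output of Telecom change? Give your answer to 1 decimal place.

Δx_3 = -47.9

I − A =
  [   0.90    -0.40    -0.30]
  [  -0.30     0.90    -0.25]
  [  -0.40    -0.35     1.00]
Cofactors of I−A, C_ij = (−1)^(i+j)·(minor ij) (rows/columns in the sector order above):
  C_11 = (0.90)(1.00) − (-0.25)(-0.35) = 0.8125
  C_12 = −[(-0.30)(1.00) − (-0.25)(-0.40)] = 0.4000
  C_13 = (-0.30)(-0.35) − (0.90)(-0.40) = 0.4650
  C_21 = −[(-0.40)(1.00) − (-0.30)(-0.35)] = 0.5050
  C_22 = (0.90)(1.00) − (-0.30)(-0.40) = 0.7800
  C_23 = −[(0.90)(-0.35) − (-0.40)(-0.40)] = 0.4750
  C_31 = (-0.40)(-0.25) − (-0.30)(0.90) = 0.3700
  C_32 = −[(0.90)(-0.25) − (-0.30)(-0.30)] = 0.3150
  C_33 = (0.90)(0.90) − (-0.40)(-0.30) = 0.6900
det(I−A) = Σ_j (I−A)_1j·C_1j = (0.90)(0.8125) + (-0.40)(0.4000) + (-0.30)(0.4650) = 0.43175
adj(I−A) = Cᵀ =
  [ 0.8125   0.5050   0.3700]
  [ 0.4000   0.7800   0.3150]
  [ 0.4650   0.4750   0.6900]
(I − A)⁻¹ = adj(I−A) / det(I−A) ≈
  [   1.8819     1.1697     0.8570]
  [   0.9265     1.8066     0.7296]
  [   1.0770     1.1002     1.5981]
Δx = (I − A)⁻¹ Δd with Δd having -30 in the Telecom component and 0 elsewhere.
So Δx_3 = L_33 · (-30), where L_33 = adj(I−A)_33 / det(I−A) = 0.6900 / 0.43175.
Δx_3 = 0.6900 × (-30) / 0.43175 = -20.70 / 0.43175 ≈ -47.9.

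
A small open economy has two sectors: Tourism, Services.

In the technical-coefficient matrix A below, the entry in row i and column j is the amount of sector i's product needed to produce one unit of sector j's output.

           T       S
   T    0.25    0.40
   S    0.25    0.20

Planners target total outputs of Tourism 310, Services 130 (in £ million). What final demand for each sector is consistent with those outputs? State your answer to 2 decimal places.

I − A =
  [   0.75    -0.40]
  [  -0.25     0.80]
d = (I − A) x:
  d_T = (+0.75)·310 + (-0.40)·130 = 180.50
  d_S = (-0.25)·310 + (+0.80)·130 = 26.50

d_T = 180.50, d_S = 26.50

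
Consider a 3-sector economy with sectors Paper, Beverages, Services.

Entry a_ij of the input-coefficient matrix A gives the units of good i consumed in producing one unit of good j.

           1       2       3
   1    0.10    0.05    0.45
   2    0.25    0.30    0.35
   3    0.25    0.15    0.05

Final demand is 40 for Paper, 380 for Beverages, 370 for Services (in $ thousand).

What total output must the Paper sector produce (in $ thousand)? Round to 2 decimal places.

I − A =
  [   0.90    -0.05    -0.45]
  [  -0.25     0.70    -0.35]
  [  -0.25    -0.15     0.95]
Cofactors of I−A, C_ij = (−1)^(i+j)·(minor ij) (rows/columns in the sector order above):
  C_11 = (0.70)(0.95) − (-0.35)(-0.15) = 0.6125
  C_12 = −[(-0.25)(0.95) − (-0.35)(-0.25)] = 0.3250
  C_13 = (-0.25)(-0.15) − (0.70)(-0.25) = 0.2125
  C_21 = −[(-0.05)(0.95) − (-0.45)(-0.15)] = 0.1150
  C_22 = (0.90)(0.95) − (-0.45)(-0.25) = 0.7425
  C_23 = −[(0.90)(-0.15) − (-0.05)(-0.25)] = 0.1475
  C_31 = (-0.05)(-0.35) − (-0.45)(0.70) = 0.3325
  C_32 = −[(0.90)(-0.35) − (-0.45)(-0.25)] = 0.4275
  C_33 = (0.90)(0.70) − (-0.05)(-0.25) = 0.6175
det(I−A) = Σ_j (I−A)_1j·C_1j = (0.90)(0.6125) + (-0.05)(0.3250) + (-0.45)(0.2125) = 0.439375
adj(I−A) = Cᵀ =
  [ 0.6125   0.1150   0.3325]
  [ 0.3250   0.7425   0.4275]
  [ 0.2125   0.1475   0.6175]
(I − A)⁻¹ = adj(I−A) / det(I−A) ≈
  [   1.3940     0.2617     0.7568]
  [   0.7397     1.6899     0.9730]
  [   0.4836     0.3357     1.4054]
x = (I − A)⁻¹ d = adj(I−A)·d / det(I−A), with det(I−A) = 0.439375:
  x_1 = (0.6125·40 + 0.1150·380 + 0.3325·370) / 0.439375 = 191.225 / 0.439375 ≈ 435.22
  x_2 = (0.3250·40 + 0.7425·380 + 0.4275·370) / 0.439375 = 453.325 / 0.439375 ≈ 1031.75
  x_3 = (0.2125·40 + 0.1475·380 + 0.6175·370) / 0.439375 = 293.025 / 0.439375 ≈ 666.91

x_1 = 435.22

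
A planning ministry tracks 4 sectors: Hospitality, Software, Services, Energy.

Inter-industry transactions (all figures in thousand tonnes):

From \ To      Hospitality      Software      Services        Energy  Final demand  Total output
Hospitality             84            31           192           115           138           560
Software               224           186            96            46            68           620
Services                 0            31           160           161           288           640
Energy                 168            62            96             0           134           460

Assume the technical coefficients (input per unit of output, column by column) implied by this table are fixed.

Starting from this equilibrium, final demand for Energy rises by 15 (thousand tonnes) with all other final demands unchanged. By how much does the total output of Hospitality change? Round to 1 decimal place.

Δx_1 = 10.5

Technical coefficients a_ij = z_ij / X_j:
  a_11 = 84/560 = 0.15, a_21 = 224/560 = 0.40, a_31 = 0/560 = 0.00, a_41 = 168/560 = 0.30
  a_12 = 31/620 = 0.05, a_22 = 186/620 = 0.30, a_32 = 31/620 = 0.05, a_42 = 62/620 = 0.10
  a_13 = 192/640 = 0.30, a_23 = 96/640 = 0.15, a_33 = 160/640 = 0.25, a_43 = 96/640 = 0.15
  a_14 = 115/460 = 0.25, a_24 = 46/460 = 0.10, a_34 = 161/460 = 0.35, a_44 = 0/460 = 0.00
I − A =
  [   0.85    -0.05    -0.30    -0.25]
  [  -0.40     0.70    -0.15    -0.10]
  [   0.00    -0.05     0.75    -0.35]
  [  -0.30    -0.10    -0.15     1.00]
Compute the cofactors C_ij = (−1)^(i+j)·(3×3 minor ij) of I−A; the adjugate is their transpose:
adj(I−A) = Cᵀ =
  [ 0.467250   0.081000   0.245250   0.210750]
  [ 0.317250   0.505125   0.273000   0.225375]
  [ 0.109000   0.073750   0.502500   0.210500]
  [ 0.188250   0.085875   0.176250   0.418875]
det(I−A) = Σ_j (I−A)_1j·C_1j = (0.85)(0.467250) + (-0.05)(0.317250) + (-0.30)(0.109000) + (-0.25)(0.188250) = 0.3015375
(I − A)⁻¹ = adj(I−A) / det(I−A) ≈
  [   1.5496     0.2686     0.8133     0.6989]
  [   1.0521     1.6752     0.9054     0.7474]
  [   0.3615     0.2446     1.6665     0.6981]
  [   0.6243     0.2848     0.5845     1.3891]
Δx = (I − A)⁻¹ Δd with Δd having +15 in the Energy component and 0 elsewhere.
So Δx_1 = L_14 · (+15), where L_14 = adj(I−A)_14 / det(I−A) = 0.210750 / 0.3015375.
Δx_1 = 0.210750 × (+15) / 0.3015375 = 3.16125 / 0.3015375 ≈ 10.5.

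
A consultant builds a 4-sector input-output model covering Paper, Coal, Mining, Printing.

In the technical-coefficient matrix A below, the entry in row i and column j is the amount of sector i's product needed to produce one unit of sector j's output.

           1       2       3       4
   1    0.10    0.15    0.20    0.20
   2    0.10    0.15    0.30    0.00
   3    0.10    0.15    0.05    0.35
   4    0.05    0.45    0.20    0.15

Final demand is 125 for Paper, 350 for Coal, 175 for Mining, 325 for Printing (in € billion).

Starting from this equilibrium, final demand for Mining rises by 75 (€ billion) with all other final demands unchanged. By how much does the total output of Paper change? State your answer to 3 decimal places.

I − A =
  [   0.90    -0.15    -0.20    -0.20]
  [  -0.10     0.85    -0.30     0.00]
  [  -0.10    -0.15     0.95    -0.35]
  [  -0.05    -0.45    -0.20     0.85]
Compute the cofactors C_ij = (−1)^(i+j)·(3×3 minor ij) of I−A; the adjugate is their transpose:
adj(I−A) = Cᵀ =
  [ 0.541375   0.259125   0.243750   0.227750]
  [ 0.104500   0.629750   0.247500   0.126500]
  [ 0.115625   0.279375   0.620000   0.282500]
  [ 0.114375   0.414375   0.291250   0.647500]
det(I−A) = Σ_j (I−A)_1j·C_1j = (0.90)(0.541375) + (-0.15)(0.104500) + (-0.20)(0.115625) + (-0.20)(0.114375) = 0.4255625
(I − A)⁻¹ = adj(I−A) / det(I−A) ≈
  [   1.2721     0.6089     0.5728     0.5352]
  [   0.2456     1.4798     0.5816     0.2973]
  [   0.2717     0.6565     1.4569     0.6638]
  [   0.2688     0.9737     0.6844     1.5215]
Δx = (I − A)⁻¹ Δd with Δd having +75 in the Mining component and 0 elsewhere.
So Δx_1 = L_13 · (+75), where L_13 = adj(I−A)_13 / det(I−A) = 0.243750 / 0.4255625.
Δx_1 = 0.243750 × (+75) / 0.4255625 = 18.28125 / 0.4255625 ≈ 42.958.

Δx_1 = 42.958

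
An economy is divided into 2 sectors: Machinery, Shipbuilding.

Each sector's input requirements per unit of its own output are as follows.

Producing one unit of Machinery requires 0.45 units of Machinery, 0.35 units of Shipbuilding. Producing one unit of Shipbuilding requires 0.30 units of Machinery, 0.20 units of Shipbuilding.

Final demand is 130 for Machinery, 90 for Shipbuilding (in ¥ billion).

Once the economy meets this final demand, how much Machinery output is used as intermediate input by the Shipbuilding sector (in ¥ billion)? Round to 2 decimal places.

I − A =
  [   0.55    -0.30]
  [  -0.35     0.80]
det(I−A) = (0.55)(0.80) − (-0.30)(-0.35) = 0.3350
adj(I−A) = [[0.80, 0.30], [0.35, 0.55]]
(I − A)⁻¹ = adj(I−A) / det(I−A) ≈
  [   2.3881     0.8955]
  [   1.0448     1.6418]
First solve x = (I − A)⁻¹ d = adj(I−A)·d / det(I−A); in particular x_2 = (0.35·130 + 0.55·90) / 0.3350 = 95.00 / 0.3350 ≈ 283.5821.
Intermediate flow from 1 to 2: z_12 = a_12 · x_2 = 0.30 × 95.00 / 0.3350 = 28.50 / 0.3350 ≈ 85.07.

z_12 = 85.07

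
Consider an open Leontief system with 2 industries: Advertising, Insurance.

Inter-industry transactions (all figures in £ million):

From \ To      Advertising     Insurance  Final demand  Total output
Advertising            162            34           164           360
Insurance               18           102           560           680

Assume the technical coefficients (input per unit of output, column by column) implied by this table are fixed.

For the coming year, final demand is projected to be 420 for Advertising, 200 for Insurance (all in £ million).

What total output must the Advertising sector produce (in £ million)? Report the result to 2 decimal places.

x_A = 789.25

Technical coefficients a_ij = z_ij / X_j:
  a_AA = 162/360 = 0.45, a_IA = 18/360 = 0.05
  a_AI = 34/680 = 0.05, a_II = 102/680 = 0.15
I − A =
  [   0.55    -0.05]
  [  -0.05     0.85]
det(I−A) = (0.55)(0.85) − (-0.05)(-0.05) = 0.4650
adj(I−A) = [[0.85, 0.05], [0.05, 0.55]]
(I − A)⁻¹ = adj(I−A) / det(I−A) ≈
  [   1.8280     0.1075]
  [   0.1075     1.1828]
x = (I − A)⁻¹ d = adj(I−A)·d / det(I−A), with det(I−A) = 0.4650:
  x_A = (0.85·420 + 0.05·200) / 0.4650 = 367.00 / 0.4650 ≈ 789.25
  x_I = (0.05·420 + 0.55·200) / 0.4650 = 131.00 / 0.4650 ≈ 281.72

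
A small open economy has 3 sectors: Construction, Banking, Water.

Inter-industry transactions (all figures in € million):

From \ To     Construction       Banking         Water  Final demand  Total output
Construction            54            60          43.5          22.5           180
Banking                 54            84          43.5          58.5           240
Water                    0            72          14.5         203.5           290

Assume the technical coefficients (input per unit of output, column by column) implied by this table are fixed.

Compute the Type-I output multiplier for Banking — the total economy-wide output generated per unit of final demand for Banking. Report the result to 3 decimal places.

Technical coefficients a_ij = z_ij / X_j:
  a_11 = 54/180 = 0.30, a_21 = 54/180 = 0.30, a_31 = 0/180 = 0.00
  a_12 = 60/240 = 0.25, a_22 = 84/240 = 0.35, a_32 = 72/240 = 0.30
  a_13 = 43.5/290 = 0.15, a_23 = 43.5/290 = 0.15, a_33 = 14.5/290 = 0.05
I − A =
  [   0.70    -0.25    -0.15]
  [  -0.30     0.65    -0.15]
  [   0.00    -0.30     0.95]
Cofactors of I−A, C_ij = (−1)^(i+j)·(minor ij) (rows/columns in the sector order above):
  C_11 = (0.65)(0.95) − (-0.15)(-0.30) = 0.5725
  C_12 = −[(-0.30)(0.95) − (-0.15)(0.00)] = 0.2850
  C_13 = (-0.30)(-0.30) − (0.65)(0.00) = 0.0900
  C_21 = −[(-0.25)(0.95) − (-0.15)(-0.30)] = 0.2825
  C_22 = (0.70)(0.95) − (-0.15)(0.00) = 0.6650
  C_23 = −[(0.70)(-0.30) − (-0.25)(0.00)] = 0.2100
  C_31 = (-0.25)(-0.15) − (-0.15)(0.65) = 0.1350
  C_32 = −[(0.70)(-0.15) − (-0.15)(-0.30)] = 0.1500
  C_33 = (0.70)(0.65) − (-0.25)(-0.30) = 0.3800
det(I−A) = Σ_j (I−A)_1j·C_1j = (0.70)(0.5725) + (-0.25)(0.2850) + (-0.15)(0.0900) = 0.3160
adj(I−A) = Cᵀ =
  [ 0.5725   0.2825   0.1350]
  [ 0.2850   0.6650   0.1500]
  [ 0.0900   0.2100   0.3800]
(I − A)⁻¹ = adj(I−A) / det(I−A) ≈
  [   1.8117     0.8940     0.4272]
  [   0.9019     2.1044     0.4747]
  [   0.2848     0.6646     1.2025]
The output multiplier for sector j is the column-j sum of the Leontief inverse (I − A)⁻¹ = adj(I−A) / det(I−A).
Column 2 of adj(I−A): (0.2825, 0.6650, 0.2100); det(I−A) = 0.3160.
m_2 = (0.2825 + 0.6650 + 0.2100) / 0.3160 = 1.1575 / 0.3160 ≈ 3.663.

m_2 = 3.663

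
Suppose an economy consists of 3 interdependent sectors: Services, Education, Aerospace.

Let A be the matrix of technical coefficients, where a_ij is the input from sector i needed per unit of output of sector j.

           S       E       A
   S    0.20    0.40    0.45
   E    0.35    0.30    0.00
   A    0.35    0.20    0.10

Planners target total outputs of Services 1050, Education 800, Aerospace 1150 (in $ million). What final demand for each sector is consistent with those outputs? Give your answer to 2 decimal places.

I − A =
  [   0.80    -0.40    -0.45]
  [  -0.35     0.70     0.00]
  [  -0.35    -0.20     0.90]
d = (I − A) x:
  d_S = (+0.80)·1050 + (-0.40)·800 + (-0.45)·1150 = 2.50
  d_E = (-0.35)·1050 + (+0.70)·800 + (+0.00)·1150 = 192.50
  d_A = (-0.35)·1050 + (-0.20)·800 + (+0.90)·1150 = 507.50

d_S = 2.50, d_E = 192.50, d_A = 507.50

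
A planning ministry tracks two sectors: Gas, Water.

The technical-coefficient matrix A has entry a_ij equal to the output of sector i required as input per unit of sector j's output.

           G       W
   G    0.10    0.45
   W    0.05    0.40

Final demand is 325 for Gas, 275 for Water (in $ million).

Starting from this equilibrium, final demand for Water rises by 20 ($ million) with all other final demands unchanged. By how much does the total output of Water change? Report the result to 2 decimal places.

I − A =
  [   0.90    -0.45]
  [  -0.05     0.60]
det(I−A) = (0.90)(0.60) − (-0.45)(-0.05) = 0.5175
adj(I−A) = [[0.60, 0.45], [0.05, 0.90]]
(I − A)⁻¹ = adj(I−A) / det(I−A) ≈
  [   1.1594     0.8696]
  [   0.0966     1.7391]
Δx = (I − A)⁻¹ Δd with Δd having +20 in the Water component and 0 elsewhere.
So Δx_W = L_WW · (+20), where L_WW = adj(I−A)_WW / det(I−A) = 0.90 / 0.5175.
Δx_W = 0.90 × (+20) / 0.5175 = 18.00 / 0.5175 ≈ 34.78.

Δx_W = 34.78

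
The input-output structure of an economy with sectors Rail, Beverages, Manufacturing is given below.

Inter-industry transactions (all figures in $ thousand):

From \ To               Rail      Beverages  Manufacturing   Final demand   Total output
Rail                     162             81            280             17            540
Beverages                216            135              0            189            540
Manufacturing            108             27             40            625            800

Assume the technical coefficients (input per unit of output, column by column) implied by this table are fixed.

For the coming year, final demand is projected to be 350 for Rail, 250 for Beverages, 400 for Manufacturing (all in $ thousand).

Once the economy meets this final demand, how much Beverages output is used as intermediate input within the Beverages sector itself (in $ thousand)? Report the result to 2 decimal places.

Technical coefficients a_ij = z_ij / X_j:
  a_11 = 162/540 = 0.30, a_21 = 216/540 = 0.40, a_31 = 108/540 = 0.20
  a_12 = 81/540 = 0.15, a_22 = 135/540 = 0.25, a_32 = 27/540 = 0.05
  a_13 = 280/800 = 0.35, a_23 = 0/800 = 0.00, a_33 = 40/800 = 0.05
I − A =
  [   0.70    -0.15    -0.35]
  [  -0.40     0.75     0.00]
  [  -0.20    -0.05     0.95]
Cofactors of I−A, C_ij = (−1)^(i+j)·(minor ij) (rows/columns in the sector order above):
  C_11 = (0.75)(0.95) − (0.00)(-0.05) = 0.7125
  C_12 = −[(-0.40)(0.95) − (0.00)(-0.20)] = 0.3800
  C_13 = (-0.40)(-0.05) − (0.75)(-0.20) = 0.1700
  C_21 = −[(-0.15)(0.95) − (-0.35)(-0.05)] = 0.1600
  C_22 = (0.70)(0.95) − (-0.35)(-0.20) = 0.5950
  C_23 = −[(0.70)(-0.05) − (-0.15)(-0.20)] = 0.0650
  C_31 = (-0.15)(0.00) − (-0.35)(0.75) = 0.2625
  C_32 = −[(0.70)(0.00) − (-0.35)(-0.40)] = 0.1400
  C_33 = (0.70)(0.75) − (-0.15)(-0.40) = 0.4650
det(I−A) = Σ_j (I−A)_1j·C_1j = (0.70)(0.7125) + (-0.15)(0.3800) + (-0.35)(0.1700) = 0.38225
adj(I−A) = Cᵀ =
  [ 0.7125   0.1600   0.2625]
  [ 0.3800   0.5950   0.1400]
  [ 0.1700   0.0650   0.4650]
(I − A)⁻¹ = adj(I−A) / det(I−A) ≈
  [   1.8640     0.4186     0.6867]
  [   0.9941     1.5566     0.3663]
  [   0.4447     0.1700     1.2165]
First solve x = (I − A)⁻¹ d = adj(I−A)·d / det(I−A); in particular x_2 = (0.3800·350 + 0.5950·250 + 0.1400·400) / 0.38225 = 337.75 / 0.38225 ≈ 883.5840.
Intermediate flow from 2 to 2: z_22 = a_22 · x_2 = 0.25 × 337.75 / 0.38225 = 84.4375 / 0.38225 ≈ 220.90.

z_22 = 220.90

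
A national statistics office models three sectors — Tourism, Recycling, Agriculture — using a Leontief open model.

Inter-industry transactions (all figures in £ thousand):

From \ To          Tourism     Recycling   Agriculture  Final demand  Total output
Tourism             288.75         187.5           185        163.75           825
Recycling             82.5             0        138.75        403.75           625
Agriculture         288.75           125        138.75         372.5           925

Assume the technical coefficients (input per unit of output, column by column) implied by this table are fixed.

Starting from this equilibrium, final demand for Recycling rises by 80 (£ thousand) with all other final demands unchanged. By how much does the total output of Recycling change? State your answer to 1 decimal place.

Δx_2 = 92.4

Technical coefficients a_ij = z_ij / X_j:
  a_11 = 288.75/825 = 0.35, a_21 = 82.5/825 = 0.10, a_31 = 288.75/825 = 0.35
  a_12 = 187.5/625 = 0.30, a_22 = 0/625 = 0.00, a_32 = 125/625 = 0.20
  a_13 = 185/925 = 0.20, a_23 = 138.75/925 = 0.15, a_33 = 138.75/925 = 0.15
I − A =
  [   0.65    -0.30    -0.20]
  [  -0.10     1.00    -0.15]
  [  -0.35    -0.20     0.85]
Cofactors of I−A, C_ij = (−1)^(i+j)·(minor ij) (rows/columns in the sector order above):
  C_11 = (1.00)(0.85) − (-0.15)(-0.20) = 0.8200
  C_12 = −[(-0.10)(0.85) − (-0.15)(-0.35)] = 0.1375
  C_13 = (-0.10)(-0.20) − (1.00)(-0.35) = 0.3700
  C_21 = −[(-0.30)(0.85) − (-0.20)(-0.20)] = 0.2950
  C_22 = (0.65)(0.85) − (-0.20)(-0.35) = 0.4825
  C_23 = −[(0.65)(-0.20) − (-0.30)(-0.35)] = 0.2350
  C_31 = (-0.30)(-0.15) − (-0.20)(1.00) = 0.2450
  C_32 = −[(0.65)(-0.15) − (-0.20)(-0.10)] = 0.1175
  C_33 = (0.65)(1.00) − (-0.30)(-0.10) = 0.6200
det(I−A) = Σ_j (I−A)_1j·C_1j = (0.65)(0.8200) + (-0.30)(0.1375) + (-0.20)(0.3700) = 0.41775
adj(I−A) = Cᵀ =
  [ 0.8200   0.2950   0.2450]
  [ 0.1375   0.4825   0.1175]
  [ 0.3700   0.2350   0.6200]
(I − A)⁻¹ = adj(I−A) / det(I−A) ≈
  [   1.9629     0.7062     0.5865]
  [   0.3291     1.1550     0.2813]
  [   0.8857     0.5625     1.4841]
Δx = (I − A)⁻¹ Δd with Δd having +80 in the Recycling component and 0 elsewhere.
So Δx_2 = L_22 · (+80), where L_22 = adj(I−A)_22 / det(I−A) = 0.4825 / 0.41775.
Δx_2 = 0.4825 × (+80) / 0.41775 = 38.60 / 0.41775 ≈ 92.4.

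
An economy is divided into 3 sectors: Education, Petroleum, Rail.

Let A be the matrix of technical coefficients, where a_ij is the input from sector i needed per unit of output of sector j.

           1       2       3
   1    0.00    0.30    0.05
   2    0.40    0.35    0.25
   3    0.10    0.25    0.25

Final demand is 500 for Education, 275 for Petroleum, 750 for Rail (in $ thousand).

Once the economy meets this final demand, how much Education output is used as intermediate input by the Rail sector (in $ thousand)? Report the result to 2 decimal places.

z_13 = 87.24

I − A =
  [   1.00    -0.30    -0.05]
  [  -0.40     0.65    -0.25]
  [  -0.10    -0.25     0.75]
Cofactors of I−A, C_ij = (−1)^(i+j)·(minor ij) (rows/columns in the sector order above):
  C_11 = (0.65)(0.75) − (-0.25)(-0.25) = 0.4250
  C_12 = −[(-0.40)(0.75) − (-0.25)(-0.10)] = 0.3250
  C_13 = (-0.40)(-0.25) − (0.65)(-0.10) = 0.1650
  C_21 = −[(-0.30)(0.75) − (-0.05)(-0.25)] = 0.2375
  C_22 = (1.00)(0.75) − (-0.05)(-0.10) = 0.7450
  C_23 = −[(1.00)(-0.25) − (-0.30)(-0.10)] = 0.2800
  C_31 = (-0.30)(-0.25) − (-0.05)(0.65) = 0.1075
  C_32 = −[(1.00)(-0.25) − (-0.05)(-0.40)] = 0.2700
  C_33 = (1.00)(0.65) − (-0.30)(-0.40) = 0.5300
det(I−A) = Σ_j (I−A)_1j·C_1j = (1.00)(0.4250) + (-0.30)(0.3250) + (-0.05)(0.1650) = 0.31925
adj(I−A) = Cᵀ =
  [ 0.4250   0.2375   0.1075]
  [ 0.3250   0.7450   0.2700]
  [ 0.1650   0.2800   0.5300]
(I − A)⁻¹ = adj(I−A) / det(I−A) ≈
  [   1.3312     0.7439     0.3367]
  [   1.0180     2.3336     0.8457]
  [   0.5168     0.8771     1.6601]
First solve x = (I − A)⁻¹ d = adj(I−A)·d / det(I−A); in particular x_3 = (0.1650·500 + 0.2800·275 + 0.5300·750) / 0.31925 = 557.00 / 0.31925 ≈ 1744.7142.
Intermediate flow from 1 to 3: z_13 = a_13 · x_3 = 0.05 × 557.00 / 0.31925 = 27.85 / 0.31925 ≈ 87.24.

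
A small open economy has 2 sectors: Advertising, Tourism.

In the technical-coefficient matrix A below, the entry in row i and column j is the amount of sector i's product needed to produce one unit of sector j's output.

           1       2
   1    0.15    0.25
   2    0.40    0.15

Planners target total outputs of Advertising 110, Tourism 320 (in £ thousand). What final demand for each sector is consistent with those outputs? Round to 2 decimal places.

d_1 = 13.50, d_2 = 228.00

I − A =
  [   0.85    -0.25]
  [  -0.40     0.85]
d = (I − A) x:
  d_1 = (+0.85)·110 + (-0.25)·320 = 13.50
  d_2 = (-0.40)·110 + (+0.85)·320 = 228.00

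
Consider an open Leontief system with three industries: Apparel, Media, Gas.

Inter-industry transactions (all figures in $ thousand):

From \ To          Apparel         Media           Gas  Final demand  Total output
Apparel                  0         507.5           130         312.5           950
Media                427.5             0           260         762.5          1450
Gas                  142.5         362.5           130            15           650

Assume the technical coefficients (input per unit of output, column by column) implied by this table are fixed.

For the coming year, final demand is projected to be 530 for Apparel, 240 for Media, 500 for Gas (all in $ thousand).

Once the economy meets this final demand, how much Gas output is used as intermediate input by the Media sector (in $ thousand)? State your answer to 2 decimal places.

Technical coefficients a_ij = z_ij / X_j:
  a_11 = 0/950 = 0.00, a_21 = 427.5/950 = 0.45, a_31 = 142.5/950 = 0.15
  a_12 = 507.5/1450 = 0.35, a_22 = 0/1450 = 0.00, a_32 = 362.5/1450 = 0.25
  a_13 = 130/650 = 0.20, a_23 = 260/650 = 0.40, a_33 = 130/650 = 0.20
I − A =
  [   1.00    -0.35    -0.20]
  [  -0.45     1.00    -0.40]
  [  -0.15    -0.25     0.80]
Cofactors of I−A, C_ij = (−1)^(i+j)·(minor ij) (rows/columns in the sector order above):
  C_11 = (1.00)(0.80) − (-0.40)(-0.25) = 0.7000
  C_12 = −[(-0.45)(0.80) − (-0.40)(-0.15)] = 0.4200
  C_13 = (-0.45)(-0.25) − (1.00)(-0.15) = 0.2625
  C_21 = −[(-0.35)(0.80) − (-0.20)(-0.25)] = 0.3300
  C_22 = (1.00)(0.80) − (-0.20)(-0.15) = 0.7700
  C_23 = −[(1.00)(-0.25) − (-0.35)(-0.15)] = 0.3025
  C_31 = (-0.35)(-0.40) − (-0.20)(1.00) = 0.3400
  C_32 = −[(1.00)(-0.40) − (-0.20)(-0.45)] = 0.4900
  C_33 = (1.00)(1.00) − (-0.35)(-0.45) = 0.8425
det(I−A) = Σ_j (I−A)_1j·C_1j = (1.00)(0.7000) + (-0.35)(0.4200) + (-0.20)(0.2625) = 0.5005
adj(I−A) = Cᵀ =
  [ 0.7000   0.3300   0.3400]
  [ 0.4200   0.7700   0.4900]
  [ 0.2625   0.3025   0.8425]
(I − A)⁻¹ = adj(I−A) / det(I−A) ≈
  [   1.3986     0.6593     0.6793]
  [   0.8392     1.5385     0.9790]
  [   0.5245     0.6044     1.6833]
First solve x = (I − A)⁻¹ d = adj(I−A)·d / det(I−A); in particular x_2 = (0.4200·530 + 0.7700·240 + 0.4900·500) / 0.5005 = 652.40 / 0.5005 ≈ 1303.4965.
Intermediate flow from 3 to 2: z_32 = a_32 · x_2 = 0.25 × 652.40 / 0.5005 = 163.10 / 0.5005 ≈ 325.87.

z_32 = 325.87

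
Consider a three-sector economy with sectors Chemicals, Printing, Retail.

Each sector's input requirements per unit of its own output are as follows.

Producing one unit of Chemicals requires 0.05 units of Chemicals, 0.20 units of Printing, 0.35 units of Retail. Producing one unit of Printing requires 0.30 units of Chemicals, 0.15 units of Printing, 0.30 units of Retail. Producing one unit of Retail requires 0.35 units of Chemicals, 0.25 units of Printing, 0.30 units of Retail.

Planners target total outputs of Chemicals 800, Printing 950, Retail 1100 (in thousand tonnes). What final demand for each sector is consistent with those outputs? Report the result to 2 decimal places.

d_C = 90.00, d_P = 372.50, d_R = 205.00

I − A =
  [   0.95    -0.30    -0.35]
  [  -0.20     0.85    -0.25]
  [  -0.35    -0.30     0.70]
d = (I − A) x:
  d_C = (+0.95)·800 + (-0.30)·950 + (-0.35)·1100 = 90.00
  d_P = (-0.20)·800 + (+0.85)·950 + (-0.25)·1100 = 372.50
  d_R = (-0.35)·800 + (-0.30)·950 + (+0.70)·1100 = 205.00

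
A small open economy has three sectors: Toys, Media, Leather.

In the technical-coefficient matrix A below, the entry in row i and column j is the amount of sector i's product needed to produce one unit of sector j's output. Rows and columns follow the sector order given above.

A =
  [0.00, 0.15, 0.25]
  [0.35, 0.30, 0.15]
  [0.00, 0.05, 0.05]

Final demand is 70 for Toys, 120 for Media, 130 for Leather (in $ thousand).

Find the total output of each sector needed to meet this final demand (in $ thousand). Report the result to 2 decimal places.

I − A =
  [   1.00    -0.15    -0.25]
  [  -0.35     0.70    -0.15]
  [   0.00    -0.05     0.95]
Cofactors of I−A, C_ij = (−1)^(i+j)·(minor ij) (rows/columns in the sector order above):
  C_11 = (0.70)(0.95) − (-0.15)(-0.05) = 0.6575
  C_12 = −[(-0.35)(0.95) − (-0.15)(0.00)] = 0.3325
  C_13 = (-0.35)(-0.05) − (0.70)(0.00) = 0.0175
  C_21 = −[(-0.15)(0.95) − (-0.25)(-0.05)] = 0.1550
  C_22 = (1.00)(0.95) − (-0.25)(0.00) = 0.9500
  C_23 = −[(1.00)(-0.05) − (-0.15)(0.00)] = 0.0500
  C_31 = (-0.15)(-0.15) − (-0.25)(0.70) = 0.1975
  C_32 = −[(1.00)(-0.15) − (-0.25)(-0.35)] = 0.2375
  C_33 = (1.00)(0.70) − (-0.15)(-0.35) = 0.6475
det(I−A) = Σ_j (I−A)_1j·C_1j = (1.00)(0.6575) + (-0.15)(0.3325) + (-0.25)(0.0175) = 0.60325
adj(I−A) = Cᵀ =
  [ 0.6575   0.1550   0.1975]
  [ 0.3325   0.9500   0.2375]
  [ 0.0175   0.0500   0.6475]
(I − A)⁻¹ = adj(I−A) / det(I−A) ≈
  [   1.0899     0.2569     0.3274]
  [   0.5512     1.5748     0.3937]
  [   0.0290     0.0829     1.0734]
x = (I − A)⁻¹ d = adj(I−A)·d / det(I−A), with det(I−A) = 0.60325:
  x_1 = (0.6575·70 + 0.1550·120 + 0.1975·130) / 0.60325 = 90.30 / 0.60325 ≈ 149.69
  x_2 = (0.3325·70 + 0.9500·120 + 0.2375·130) / 0.60325 = 168.15 / 0.60325 ≈ 278.74
  x_3 = (0.0175·70 + 0.0500·120 + 0.6475·130) / 0.60325 = 91.40 / 0.60325 ≈ 151.51

x_1 = 149.69, x_2 = 278.74, x_3 = 151.51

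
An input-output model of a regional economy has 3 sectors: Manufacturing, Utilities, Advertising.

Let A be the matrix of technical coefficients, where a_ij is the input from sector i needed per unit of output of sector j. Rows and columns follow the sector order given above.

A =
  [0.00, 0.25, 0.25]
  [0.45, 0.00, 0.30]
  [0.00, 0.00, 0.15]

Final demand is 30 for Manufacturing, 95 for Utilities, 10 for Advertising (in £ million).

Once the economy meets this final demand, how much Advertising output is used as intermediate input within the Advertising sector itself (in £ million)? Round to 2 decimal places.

z_AA = 1.76

I − A =
  [   1.00    -0.25    -0.25]
  [  -0.45     1.00    -0.30]
  [   0.00     0.00     0.85]
Cofactors of I−A, C_ij = (−1)^(i+j)·(minor ij) (rows/columns in the sector order above):
  C_11 = (1.00)(0.85) − (-0.30)(0.00) = 0.8500
  C_12 = −[(-0.45)(0.85) − (-0.30)(0.00)] = 0.3825
  C_13 = (-0.45)(0.00) − (1.00)(0.00) = 0.0000
  C_21 = −[(-0.25)(0.85) − (-0.25)(0.00)] = 0.2125
  C_22 = (1.00)(0.85) − (-0.25)(0.00) = 0.8500
  C_23 = −[(1.00)(0.00) − (-0.25)(0.00)] = 0.0000
  C_31 = (-0.25)(-0.30) − (-0.25)(1.00) = 0.3250
  C_32 = −[(1.00)(-0.30) − (-0.25)(-0.45)] = 0.4125
  C_33 = (1.00)(1.00) − (-0.25)(-0.45) = 0.8875
det(I−A) = Σ_j (I−A)_1j·C_1j = (1.00)(0.8500) + (-0.25)(0.3825) + (-0.25)(0.0000) = 0.754375
adj(I−A) = Cᵀ =
  [ 0.8500   0.2125   0.3250]
  [ 0.3825   0.8500   0.4125]
  [ 0.0000   0.0000   0.8875]
(I − A)⁻¹ = adj(I−A) / det(I−A) ≈
  [   1.1268     0.2817     0.4308]
  [   0.5070     1.1268     0.5468]
  [   0.0000     0.0000     1.1765]
First solve x = (I − A)⁻¹ d = adj(I−A)·d / det(I−A); in particular x_A = (0.0000·30 + 0.0000·95 + 0.8875·10) / 0.754375 = 8.875 / 0.754375 ≈ 11.7647.
Intermediate flow from A to A: z_AA = a_AA · x_A = 0.15 × 8.875 / 0.754375 = 1.33125 / 0.754375 ≈ 1.76.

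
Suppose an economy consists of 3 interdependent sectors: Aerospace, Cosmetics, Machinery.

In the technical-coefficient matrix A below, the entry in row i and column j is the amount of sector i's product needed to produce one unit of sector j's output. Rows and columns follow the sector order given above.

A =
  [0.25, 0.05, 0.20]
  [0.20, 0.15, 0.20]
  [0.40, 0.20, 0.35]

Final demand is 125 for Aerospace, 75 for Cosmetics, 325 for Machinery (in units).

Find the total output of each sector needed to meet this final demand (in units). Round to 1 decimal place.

I − A =
  [   0.75    -0.05    -0.20]
  [  -0.20     0.85    -0.20]
  [  -0.40    -0.20     0.65]
Cofactors of I−A, C_ij = (−1)^(i+j)·(minor ij) (rows/columns in the sector order above):
  C_11 = (0.85)(0.65) − (-0.20)(-0.20) = 0.5125
  C_12 = −[(-0.20)(0.65) − (-0.20)(-0.40)] = 0.2100
  C_13 = (-0.20)(-0.20) − (0.85)(-0.40) = 0.3800
  C_21 = −[(-0.05)(0.65) − (-0.20)(-0.20)] = 0.0725
  C_22 = (0.75)(0.65) − (-0.20)(-0.40) = 0.4075
  C_23 = −[(0.75)(-0.20) − (-0.05)(-0.40)] = 0.1700
  C_31 = (-0.05)(-0.20) − (-0.20)(0.85) = 0.1800
  C_32 = −[(0.75)(-0.20) − (-0.20)(-0.20)] = 0.1900
  C_33 = (0.75)(0.85) − (-0.05)(-0.20) = 0.6275
det(I−A) = Σ_j (I−A)_1j·C_1j = (0.75)(0.5125) + (-0.05)(0.2100) + (-0.20)(0.3800) = 0.297875
adj(I−A) = Cᵀ =
  [ 0.5125   0.0725   0.1800]
  [ 0.2100   0.4075   0.1900]
  [ 0.3800   0.1700   0.6275]
(I − A)⁻¹ = adj(I−A) / det(I−A) ≈
  [   1.7205     0.2434     0.6043]
  [   0.7050     1.3680     0.6379]
  [   1.2757     0.5707     2.1066]
x = (I − A)⁻¹ d = adj(I−A)·d / det(I−A), with det(I−A) = 0.297875:
  x_1 = (0.5125·125 + 0.0725·75 + 0.1800·325) / 0.297875 = 128.00 / 0.297875 ≈ 429.7
  x_2 = (0.2100·125 + 0.4075·75 + 0.1900·325) / 0.297875 = 118.5625 / 0.297875 ≈ 398.0
  x_3 = (0.3800·125 + 0.1700·75 + 0.6275·325) / 0.297875 = 264.1875 / 0.297875 ≈ 886.9

x_1 = 429.7, x_2 = 398.0, x_3 = 886.9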